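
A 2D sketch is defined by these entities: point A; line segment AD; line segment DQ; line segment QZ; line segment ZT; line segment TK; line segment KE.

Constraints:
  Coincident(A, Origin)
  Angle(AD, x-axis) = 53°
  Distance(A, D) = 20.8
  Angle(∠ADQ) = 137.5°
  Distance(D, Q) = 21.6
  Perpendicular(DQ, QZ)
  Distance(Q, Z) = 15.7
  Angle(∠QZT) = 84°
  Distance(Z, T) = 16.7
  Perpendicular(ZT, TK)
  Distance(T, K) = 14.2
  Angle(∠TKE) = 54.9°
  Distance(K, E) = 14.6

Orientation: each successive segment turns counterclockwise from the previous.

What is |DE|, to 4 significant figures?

19.86

A is at the origin; AD runs at 53.0° with length 20.8, so D = (12.52, 16.61). ∠ADQ = 137.5° gives DQ at 95.50° from the x-axis; with |DQ| = 21.6, Q = (10.45, 38.11). DQ ⟂ QZ, so QZ runs at -174.5°; with |QZ| = 15.7, Z = (-5.180, 36.61). ∠QZT = 84.0° gives ZT at -78.50° from the x-axis; with |ZT| = 16.7, T = (-1.851, 20.24). The perpendicularity gives TK at right angles to ZT, so TK runs at 11.50°; with |TK| = 14.2, K = (12.06, 23.07). ∠TKE = 54.9° gives KE at 136.6° from the x-axis; with |KE| = 14.6, E = (1.456, 33.11). Then |DE| = |E − D| = 19.86.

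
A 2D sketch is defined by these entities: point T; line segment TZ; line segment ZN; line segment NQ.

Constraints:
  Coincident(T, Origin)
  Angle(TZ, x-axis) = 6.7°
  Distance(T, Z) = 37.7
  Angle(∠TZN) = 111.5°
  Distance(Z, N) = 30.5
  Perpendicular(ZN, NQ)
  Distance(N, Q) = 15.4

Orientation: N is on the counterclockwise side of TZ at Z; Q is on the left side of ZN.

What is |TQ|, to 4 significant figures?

48.49

T is at the origin; TZ runs at 6.7° with length 37.7, so Z = 37.7·(cos 6.7°, sin 6.7°) = (37.44, 4.398). ∠TZN = 111.5°, so ZN runs at 6.7° + (180° − 111.5°) = 75.20° from the x-axis; with |ZN| = 30.5, N = Z + 30.5·(cos 75.20°, sin 75.20°) = (45.23, 33.89). ZN is perpendicular to NQ; with |NQ| = 15.4 on the left of ZN, Q = N + 15.4·(-0.9668, 0.2554) = (30.34, 37.82). Then |TQ| = |Q − T| = 48.49.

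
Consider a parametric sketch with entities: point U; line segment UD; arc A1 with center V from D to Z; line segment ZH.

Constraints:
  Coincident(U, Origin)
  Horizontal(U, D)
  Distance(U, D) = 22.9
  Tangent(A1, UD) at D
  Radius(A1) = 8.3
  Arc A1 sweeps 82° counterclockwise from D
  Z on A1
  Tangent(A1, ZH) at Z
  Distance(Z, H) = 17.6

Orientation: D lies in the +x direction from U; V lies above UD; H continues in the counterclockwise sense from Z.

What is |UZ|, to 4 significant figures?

31.93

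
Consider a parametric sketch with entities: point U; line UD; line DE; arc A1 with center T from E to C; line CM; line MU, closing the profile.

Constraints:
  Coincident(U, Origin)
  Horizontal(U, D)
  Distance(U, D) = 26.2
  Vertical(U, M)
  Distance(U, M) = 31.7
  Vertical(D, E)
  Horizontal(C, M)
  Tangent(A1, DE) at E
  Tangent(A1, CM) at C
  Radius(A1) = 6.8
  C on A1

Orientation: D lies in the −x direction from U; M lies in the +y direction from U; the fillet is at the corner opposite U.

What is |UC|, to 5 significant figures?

37.165

The virtual corner opposite U is at (-26.200, 31.700). Since A1 is tangent to DE there, TE ⟂ DE and the tangent condition forces TC to be normal to CM, with radius 6.8, so the center T sits 6.8 in from both sides at T = (-19.400, 24.900). That places the tangent points at E = (-26.200, 24.900) on DE and C = (-19.400, 31.700) on CM. Then |UC| = |C − U| = 37.165.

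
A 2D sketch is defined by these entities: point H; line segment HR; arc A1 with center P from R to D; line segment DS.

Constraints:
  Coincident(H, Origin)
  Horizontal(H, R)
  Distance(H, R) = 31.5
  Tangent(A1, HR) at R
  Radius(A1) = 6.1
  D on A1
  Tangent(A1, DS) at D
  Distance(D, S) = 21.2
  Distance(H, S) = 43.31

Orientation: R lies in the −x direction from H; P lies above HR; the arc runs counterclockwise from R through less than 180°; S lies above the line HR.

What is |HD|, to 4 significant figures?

27.02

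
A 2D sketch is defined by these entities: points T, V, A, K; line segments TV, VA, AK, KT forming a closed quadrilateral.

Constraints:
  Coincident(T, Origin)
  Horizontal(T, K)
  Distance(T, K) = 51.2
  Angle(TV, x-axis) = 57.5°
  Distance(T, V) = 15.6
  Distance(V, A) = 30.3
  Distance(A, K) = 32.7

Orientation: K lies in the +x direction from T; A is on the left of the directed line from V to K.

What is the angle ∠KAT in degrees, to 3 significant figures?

81.2°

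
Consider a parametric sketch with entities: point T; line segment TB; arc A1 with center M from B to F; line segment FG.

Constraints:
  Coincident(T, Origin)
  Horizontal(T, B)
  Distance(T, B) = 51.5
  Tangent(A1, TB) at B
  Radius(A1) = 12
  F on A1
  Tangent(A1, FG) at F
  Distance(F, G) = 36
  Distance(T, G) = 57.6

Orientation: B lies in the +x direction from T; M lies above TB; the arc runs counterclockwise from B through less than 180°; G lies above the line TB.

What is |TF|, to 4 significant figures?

63.41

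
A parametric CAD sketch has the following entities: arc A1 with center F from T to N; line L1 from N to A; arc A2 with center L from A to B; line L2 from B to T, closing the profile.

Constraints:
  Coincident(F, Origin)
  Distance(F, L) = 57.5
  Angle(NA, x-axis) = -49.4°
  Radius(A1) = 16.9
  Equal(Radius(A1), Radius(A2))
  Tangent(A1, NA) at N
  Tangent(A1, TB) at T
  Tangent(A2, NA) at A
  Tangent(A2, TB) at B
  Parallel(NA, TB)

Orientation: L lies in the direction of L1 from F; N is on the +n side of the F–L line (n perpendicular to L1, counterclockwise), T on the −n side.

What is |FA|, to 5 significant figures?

59.932

The slot axis is L1's direction at -49.4°, so u = (cos -49.4°, sin -49.4°) = (0.65077, -0.75927) and n = (−sin -49.4°, cos -49.4°) = (0.75927, 0.65077). F is at the origin and L lies 57.5 along u from F, so L = 57.5·u = (37.420, -43.658). Tangency of A1 to both parallel lines with radius 16.9 puts N and T at F ± 16.9·n: N = (12.832, 10.998), T = (-12.832, -10.998). Equal radii place A and B the same way about L: A = L + 16.9·n = (50.251, -32.660), B = L − 16.9·n = (24.588, -54.656). Then |FA| = |A − F| = 59.932.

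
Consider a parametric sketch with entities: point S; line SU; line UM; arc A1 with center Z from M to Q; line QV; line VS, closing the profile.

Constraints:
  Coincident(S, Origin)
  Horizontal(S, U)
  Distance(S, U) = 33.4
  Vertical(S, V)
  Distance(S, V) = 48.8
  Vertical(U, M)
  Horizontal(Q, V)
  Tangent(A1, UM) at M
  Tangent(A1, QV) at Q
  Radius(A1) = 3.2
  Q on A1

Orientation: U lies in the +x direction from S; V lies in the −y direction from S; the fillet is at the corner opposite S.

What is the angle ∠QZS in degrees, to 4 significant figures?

146.5°

The virtual corner opposite S is at (33.40, -48.80). Tangency of A1 to UM means the radius ZM is perpendicular to UM and A1 meets QV tangentially, so ZQ is at right angles to QV, with radius 3.2, so the center Z sits 3.2 in from both sides at Z = (30.20, -45.60). That places the tangent points at M = (33.40, -45.60) on UM and Q = (30.20, -48.80) on QV. Then cos ∠QZS = ZQ·ZS / (|ZQ||ZS|), giving 146.5°.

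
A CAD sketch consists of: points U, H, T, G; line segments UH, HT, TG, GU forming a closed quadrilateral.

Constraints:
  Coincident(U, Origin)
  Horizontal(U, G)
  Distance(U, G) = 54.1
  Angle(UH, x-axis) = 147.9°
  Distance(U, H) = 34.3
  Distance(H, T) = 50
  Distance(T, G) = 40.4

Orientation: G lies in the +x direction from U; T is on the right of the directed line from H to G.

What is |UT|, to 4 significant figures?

15.78

U is at the origin; UG is horizontal with |UG| = 54.1 and G in +x, so G = (54.1, 0). UH runs at 147.9° with |UH| = 34.3, so H = (-29.06, 18.23). T is determined by |HT| = 50.0 and |TG| = 40.4 together: it lies at the intersection of circle(H, 50.0) and circle(G, 40.4). With |HG| = 85.13, the foot of the radical line on HG is 47.66 from H and the perpendicular offset is √(50.0² − 47.66²) = 15.11. Taking the right-of-HG solution: T = (14.27, -6.737).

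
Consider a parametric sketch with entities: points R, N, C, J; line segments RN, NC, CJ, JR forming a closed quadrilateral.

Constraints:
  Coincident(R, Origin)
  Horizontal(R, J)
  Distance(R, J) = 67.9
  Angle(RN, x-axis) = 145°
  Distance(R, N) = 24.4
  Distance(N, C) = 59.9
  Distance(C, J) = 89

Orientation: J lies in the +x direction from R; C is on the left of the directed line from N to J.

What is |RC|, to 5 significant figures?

67.110

Checks: R = (0.00, 0.00) ✓; |NC| = 59.90 ✓; |CJ| = 89.00 ✓.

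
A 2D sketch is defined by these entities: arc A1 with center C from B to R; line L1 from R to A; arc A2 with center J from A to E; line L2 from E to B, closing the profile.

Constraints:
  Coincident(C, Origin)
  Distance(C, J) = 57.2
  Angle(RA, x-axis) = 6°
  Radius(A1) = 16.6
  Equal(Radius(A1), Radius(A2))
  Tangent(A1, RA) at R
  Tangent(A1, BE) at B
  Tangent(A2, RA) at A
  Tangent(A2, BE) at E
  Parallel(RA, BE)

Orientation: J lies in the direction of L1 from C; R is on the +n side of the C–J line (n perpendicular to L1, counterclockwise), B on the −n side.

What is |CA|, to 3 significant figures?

59.6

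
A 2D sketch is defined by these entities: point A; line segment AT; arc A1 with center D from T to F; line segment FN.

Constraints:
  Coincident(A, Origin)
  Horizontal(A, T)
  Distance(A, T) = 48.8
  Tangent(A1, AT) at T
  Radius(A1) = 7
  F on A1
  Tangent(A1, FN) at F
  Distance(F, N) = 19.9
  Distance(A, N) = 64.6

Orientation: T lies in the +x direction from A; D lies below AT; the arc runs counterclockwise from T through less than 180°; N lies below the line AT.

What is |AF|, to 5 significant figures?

45.973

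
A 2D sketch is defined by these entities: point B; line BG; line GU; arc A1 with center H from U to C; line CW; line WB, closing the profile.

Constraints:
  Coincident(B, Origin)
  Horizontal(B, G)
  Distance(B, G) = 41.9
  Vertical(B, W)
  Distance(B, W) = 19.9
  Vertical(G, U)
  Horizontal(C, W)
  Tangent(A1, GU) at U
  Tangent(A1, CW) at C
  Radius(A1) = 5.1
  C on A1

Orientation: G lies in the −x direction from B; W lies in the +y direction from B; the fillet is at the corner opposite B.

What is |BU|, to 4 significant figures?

44.44

B is at the origin; B and G share the same y with |BG| = 41.9 and G on the −x side, so G = (-41.90, 0.000). BW is vertical with |BW| = 19.9 and W on the +y side, so W = (0.000, 19.90). The virtual corner opposite B is at (-41.90, 19.90). Since A1 is tangent to GU there, HU ⟂ GU and A1 meets CW tangentially, so HC is at right angles to CW, with radius 5.1, so the center H sits 5.1 in from both sides at H = (-36.80, 14.80). That places the tangent points at U = (-41.90, 14.80) on GU and C = (-36.80, 19.90) on CW. Then |BU| = |U − B| = 44.44.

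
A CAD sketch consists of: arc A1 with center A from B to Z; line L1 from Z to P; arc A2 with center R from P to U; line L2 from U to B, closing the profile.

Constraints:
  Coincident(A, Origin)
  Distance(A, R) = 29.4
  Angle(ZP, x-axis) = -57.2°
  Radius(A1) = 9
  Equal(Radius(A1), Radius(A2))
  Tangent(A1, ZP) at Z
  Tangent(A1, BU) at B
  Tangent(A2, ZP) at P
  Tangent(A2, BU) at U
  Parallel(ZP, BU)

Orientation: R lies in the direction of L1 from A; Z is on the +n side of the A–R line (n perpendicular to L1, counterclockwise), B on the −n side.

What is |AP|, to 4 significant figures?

30.75

The slot axis is L1's direction at -57.2°, so u = (cos -57.2°, sin -57.2°) = (0.5417, -0.8406) and n = (−sin -57.2°, cos -57.2°) = (0.8406, 0.5417). A is at the origin and R lies 29.4 along u from A, so R = 29.4·u = (15.93, -24.71). Tangency of A1 to both parallel lines with radius 9.0 puts Z and B at A ± 9.0·n: Z = (7.565, 4.875), B = (-7.565, -4.875). Equal radii place P and U the same way about R: P = R + 9.0·n = (23.49, -19.84), U = R − 9.0·n = (8.361, -29.59). Then |AP| = |P − A| = 30.75.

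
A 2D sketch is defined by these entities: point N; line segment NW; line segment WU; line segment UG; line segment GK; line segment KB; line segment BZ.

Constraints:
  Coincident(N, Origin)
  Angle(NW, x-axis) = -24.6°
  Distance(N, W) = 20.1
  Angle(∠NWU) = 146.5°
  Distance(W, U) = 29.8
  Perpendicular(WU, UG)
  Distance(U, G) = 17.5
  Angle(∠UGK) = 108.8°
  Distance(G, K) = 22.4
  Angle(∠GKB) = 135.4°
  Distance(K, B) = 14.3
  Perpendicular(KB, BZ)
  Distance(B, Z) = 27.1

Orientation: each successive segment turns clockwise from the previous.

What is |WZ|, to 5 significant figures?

9.5568

∠GKB = 135.4° gives KB at 96.100° from the x-axis; with |KB| = 14.3, B = (0.31251, -14.508). KB ⟂ BZ, so BZ runs at 6.1000°; with |BZ| = 27.1, Z = (27.259, -11.628). Then |WZ| = |Z − W| = 9.5568.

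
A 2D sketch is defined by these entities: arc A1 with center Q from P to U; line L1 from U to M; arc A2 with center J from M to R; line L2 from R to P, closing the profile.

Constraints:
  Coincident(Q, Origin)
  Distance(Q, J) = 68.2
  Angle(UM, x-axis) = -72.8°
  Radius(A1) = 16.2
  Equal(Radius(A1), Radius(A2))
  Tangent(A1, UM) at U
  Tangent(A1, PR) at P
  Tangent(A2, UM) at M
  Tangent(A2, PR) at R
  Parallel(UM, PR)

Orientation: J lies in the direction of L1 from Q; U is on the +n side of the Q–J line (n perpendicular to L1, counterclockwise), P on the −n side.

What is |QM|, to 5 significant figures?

70.098

Tangency of A1 to both parallel lines with radius 16.2 puts U and P at Q ± 16.2·n: U = (15.476, 4.7905), P = (-15.476, -4.7905). Equal radii place M and R the same way about J: M = J + 16.2·n = (35.643, -60.360), R = J − 16.2·n = (4.6918, -69.940). Then |QM| = |M − Q| = 70.098.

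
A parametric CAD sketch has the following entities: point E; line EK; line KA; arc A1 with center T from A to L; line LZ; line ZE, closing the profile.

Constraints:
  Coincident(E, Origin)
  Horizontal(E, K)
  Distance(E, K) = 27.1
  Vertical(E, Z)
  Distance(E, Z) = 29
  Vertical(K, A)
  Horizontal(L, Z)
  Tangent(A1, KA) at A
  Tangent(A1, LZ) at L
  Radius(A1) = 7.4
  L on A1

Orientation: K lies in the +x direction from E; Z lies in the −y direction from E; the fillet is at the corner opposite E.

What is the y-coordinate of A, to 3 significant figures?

-21.6

E is at the origin; E and K share the same y with |EK| = 27.1 and K on the +x side, so K = (27.1, 0.00). EZ is vertical with |EZ| = 29.0 and Z on the −y side, so Z = (0.00, -29.0). The virtual corner opposite E is at (27.1, -29.0). Tangency of A1 to KA means the radius TA is perpendicular to KA and A1 meets LZ tangentially, so TL is at right angles to LZ, with radius 7.4, so the center T sits 7.4 in from both sides at T = (19.7, -21.6). That places the tangent points at A = (27.1, -21.6) on KA and L = (19.7, -29.0) on LZ. So A.y = -21.6.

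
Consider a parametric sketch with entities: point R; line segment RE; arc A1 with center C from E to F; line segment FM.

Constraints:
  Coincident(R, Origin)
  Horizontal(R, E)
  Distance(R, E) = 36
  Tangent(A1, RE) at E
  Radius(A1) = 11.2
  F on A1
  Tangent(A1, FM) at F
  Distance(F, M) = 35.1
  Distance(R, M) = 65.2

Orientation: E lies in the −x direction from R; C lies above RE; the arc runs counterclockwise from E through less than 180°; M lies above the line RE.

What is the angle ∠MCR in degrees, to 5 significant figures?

122.00°

R is at the origin; RE is horizontal with |RE| = 36.0 and E on the −x side, so E = (-36.000, 0.0000). Tangency of A1 to RE means the radius CE is perpendicular to RE, so C = E + (0, 11.2) = (-36.000, 11.200). Since CF ⟂ FM (tangency), |CM| = √(11.2² + 35.1²) = 36.844 regardless of where F sits on A1. So M lies on both circle(R, 65.2) and circle(C, 36.844); the above-RE intersection is M = (-45.360, 46.835). F is the foot of the tangent from M: F = (-26.545, 17.204).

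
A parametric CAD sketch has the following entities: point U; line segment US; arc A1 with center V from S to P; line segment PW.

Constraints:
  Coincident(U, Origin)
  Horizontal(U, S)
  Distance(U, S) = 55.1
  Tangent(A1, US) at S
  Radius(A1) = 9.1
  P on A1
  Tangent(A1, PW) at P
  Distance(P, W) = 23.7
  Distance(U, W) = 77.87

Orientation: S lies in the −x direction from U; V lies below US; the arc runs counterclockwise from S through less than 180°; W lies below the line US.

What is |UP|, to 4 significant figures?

63.66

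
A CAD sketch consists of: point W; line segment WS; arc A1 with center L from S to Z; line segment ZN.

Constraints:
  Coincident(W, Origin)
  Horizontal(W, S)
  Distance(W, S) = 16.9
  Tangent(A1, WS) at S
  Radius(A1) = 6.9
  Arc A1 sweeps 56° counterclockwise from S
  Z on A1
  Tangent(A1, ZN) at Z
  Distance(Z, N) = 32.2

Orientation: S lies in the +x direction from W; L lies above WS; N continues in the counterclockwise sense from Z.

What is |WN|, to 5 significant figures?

50.346

W is at the origin; WS is horizontal with |WS| = 16.9 and S on the +x side, so S = (16.900, 0.0000). A1 meets WS tangentially, so LS is at right angles to WS, so L = S + (0, 6.9) = (16.900, 6.9000). On A1, S sits at bearing -90° from L; a 56° counterclockwise sweep puts Z at bearing -34°, so Z = L + 6.9·(cos -34°, sin -34°) = (22.620, 3.0416). Tangency of A1 to ZN means the radius LZ is perpendicular to ZN, so ZN runs along (−sin -34°, cos -34°); with |ZN| = 32.2, N = (40.626, 29.737). Then |WN| = |N − W| = 50.346.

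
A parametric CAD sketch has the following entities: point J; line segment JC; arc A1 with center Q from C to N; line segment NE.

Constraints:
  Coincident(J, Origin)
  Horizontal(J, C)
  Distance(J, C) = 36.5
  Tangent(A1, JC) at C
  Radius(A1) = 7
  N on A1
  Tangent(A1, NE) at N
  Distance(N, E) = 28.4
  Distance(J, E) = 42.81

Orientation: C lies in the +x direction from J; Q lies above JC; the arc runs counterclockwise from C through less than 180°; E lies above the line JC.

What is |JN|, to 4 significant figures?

43.63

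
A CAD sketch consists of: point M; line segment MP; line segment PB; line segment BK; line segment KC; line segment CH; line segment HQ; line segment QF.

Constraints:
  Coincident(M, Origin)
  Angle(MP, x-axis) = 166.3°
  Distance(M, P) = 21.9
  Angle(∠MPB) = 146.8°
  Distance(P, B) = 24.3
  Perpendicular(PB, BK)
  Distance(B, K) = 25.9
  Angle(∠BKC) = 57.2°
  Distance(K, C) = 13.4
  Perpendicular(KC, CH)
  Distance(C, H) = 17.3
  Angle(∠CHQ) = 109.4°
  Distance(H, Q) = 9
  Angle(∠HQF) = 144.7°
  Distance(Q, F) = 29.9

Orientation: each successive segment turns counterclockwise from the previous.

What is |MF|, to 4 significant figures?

71.20

M is at the origin; MP runs at 166.3° with length 21.9, so P = (-21.28, 5.187). ∠MPB = 146.8° gives PB at -160.5° from the x-axis; with |PB| = 24.3, B = (-44.18, -2.925). PB is perpendicular to BK, so BK runs at -70.50°; with |BK| = 25.9, K = (-35.54, -27.34). ∠BKC = 57.2° gives KC at 52.30° from the x-axis; with |KC| = 13.4, C = (-27.34, -16.74). The perpendicularity gives CH at right angles to KC, so CH runs at 142.3°; with |CH| = 17.3, H = (-41.03, -6.157). ∠CHQ = 109.4° gives HQ at -147.1° from the x-axis; with |HQ| = 9.0, Q = (-48.59, -11.05). ∠HQF = 144.7° gives QF at -111.8° from the x-axis; with |QF| = 29.9, F = (-59.69, -38.81). Then |MF| = |F − M| = 71.20.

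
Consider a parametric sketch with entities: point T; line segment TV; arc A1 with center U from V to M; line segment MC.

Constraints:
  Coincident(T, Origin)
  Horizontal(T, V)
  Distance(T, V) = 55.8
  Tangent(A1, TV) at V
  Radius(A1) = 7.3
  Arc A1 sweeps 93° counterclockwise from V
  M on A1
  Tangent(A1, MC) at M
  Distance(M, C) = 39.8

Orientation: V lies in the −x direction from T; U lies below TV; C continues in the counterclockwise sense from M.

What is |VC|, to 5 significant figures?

47.712

T is at the origin; T and V share the same y with |TV| = 55.8 and V on the −x side, so V = (-55.800, 0.0000). A1 meets TV tangentially, so UV is at right angles to TV, so U = V + (0, -7.3) = (-55.800, -7.3000). On A1, V sits at bearing 90° from U; a 93° counterclockwise sweep puts M at bearing 183°, so M = U + 7.3·(cos 183°, sin 183°) = (-63.090, -7.6821). The tangent condition forces UM to be normal to MC, so MC runs along (−sin 183°, cos 183°); with |MC| = 39.8, C = (-61.007, -47.428). Then |VC| = |C − V| = 47.712.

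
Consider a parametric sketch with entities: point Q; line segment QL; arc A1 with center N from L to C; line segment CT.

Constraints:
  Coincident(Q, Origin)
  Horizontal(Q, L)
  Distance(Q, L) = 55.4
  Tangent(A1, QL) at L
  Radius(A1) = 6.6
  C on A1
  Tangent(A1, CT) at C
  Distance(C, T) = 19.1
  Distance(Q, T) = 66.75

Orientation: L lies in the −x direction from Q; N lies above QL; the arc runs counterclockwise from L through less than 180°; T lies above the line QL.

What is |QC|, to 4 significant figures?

51.21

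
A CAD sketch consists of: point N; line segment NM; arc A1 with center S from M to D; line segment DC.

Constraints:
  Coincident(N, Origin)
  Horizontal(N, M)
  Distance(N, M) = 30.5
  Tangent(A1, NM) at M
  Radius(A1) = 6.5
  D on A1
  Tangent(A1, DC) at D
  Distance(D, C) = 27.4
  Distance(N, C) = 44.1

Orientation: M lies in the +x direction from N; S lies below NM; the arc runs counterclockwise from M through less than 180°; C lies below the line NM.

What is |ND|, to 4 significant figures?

25.14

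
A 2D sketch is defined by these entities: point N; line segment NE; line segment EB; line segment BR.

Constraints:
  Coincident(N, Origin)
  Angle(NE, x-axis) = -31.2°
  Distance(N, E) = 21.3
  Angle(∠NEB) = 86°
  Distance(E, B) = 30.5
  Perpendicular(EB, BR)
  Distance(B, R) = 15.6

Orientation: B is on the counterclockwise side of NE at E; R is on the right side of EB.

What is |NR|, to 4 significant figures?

46.90

∠NEB = 86.0°, so EB runs at -31.2° + (180° − 86.0°) = 62.80° from the x-axis; with |EB| = 30.5, B = E + 30.5·(cos 62.80°, sin 62.80°) = (32.16, 16.09). The perpendicularity gives BR at right angles to EB; with |BR| = 15.6 on the right of EB, R = B + 15.6·(0.8894, -0.4571) = (46.04, 8.962). Then |NR| = |R − N| = 46.90.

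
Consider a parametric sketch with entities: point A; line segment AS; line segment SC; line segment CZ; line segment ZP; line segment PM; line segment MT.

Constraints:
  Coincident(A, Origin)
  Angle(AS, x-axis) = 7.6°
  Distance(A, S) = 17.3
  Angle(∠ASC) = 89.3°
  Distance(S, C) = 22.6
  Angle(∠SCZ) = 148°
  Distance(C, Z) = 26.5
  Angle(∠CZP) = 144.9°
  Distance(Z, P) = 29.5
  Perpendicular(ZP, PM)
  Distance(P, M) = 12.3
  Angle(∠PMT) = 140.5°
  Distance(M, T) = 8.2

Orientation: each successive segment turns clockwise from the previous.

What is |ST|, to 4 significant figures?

57.47

A is at the origin; AS runs at 7.6° with length 17.3, so S = (17.15, 2.288). ∠ASC = 89.3° gives SC at -83.10° from the x-axis; with |SC| = 22.6, C = (19.86, -20.15). ∠SCZ = 148.0° gives CZ at -115.1° from the x-axis; with |CZ| = 26.5, Z = (8.622, -44.15). ∠CZP = 144.9° gives ZP at -150.2° from the x-axis; with |ZP| = 29.5, P = (-16.98, -58.81). The perpendicularity gives PM at right angles to ZP, so PM runs at 119.8°; with |PM| = 12.3, M = (-23.09, -48.13). ∠PMT = 140.5° gives MT at 80.30° from the x-axis; with |MT| = 8.2, T = (-21.71, -40.05). Then |ST| = |T − S| = 57.47.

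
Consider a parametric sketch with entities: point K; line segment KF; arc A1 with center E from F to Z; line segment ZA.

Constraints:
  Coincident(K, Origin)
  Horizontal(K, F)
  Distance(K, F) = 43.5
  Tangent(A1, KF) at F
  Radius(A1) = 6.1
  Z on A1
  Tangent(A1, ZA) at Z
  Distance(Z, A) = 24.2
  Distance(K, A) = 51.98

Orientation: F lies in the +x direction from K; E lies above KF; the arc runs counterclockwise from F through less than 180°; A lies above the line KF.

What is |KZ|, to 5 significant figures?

49.940

Checks: ∠(EF, FK) = 90.00° ✓; |EF| = 6.100 ✓; |EZ| = 6.100 ✓; ∠(EZ, ZA) = 90.00° ✓; |ZA| = 24.20 ✓; |KA| = 51.98 ✓.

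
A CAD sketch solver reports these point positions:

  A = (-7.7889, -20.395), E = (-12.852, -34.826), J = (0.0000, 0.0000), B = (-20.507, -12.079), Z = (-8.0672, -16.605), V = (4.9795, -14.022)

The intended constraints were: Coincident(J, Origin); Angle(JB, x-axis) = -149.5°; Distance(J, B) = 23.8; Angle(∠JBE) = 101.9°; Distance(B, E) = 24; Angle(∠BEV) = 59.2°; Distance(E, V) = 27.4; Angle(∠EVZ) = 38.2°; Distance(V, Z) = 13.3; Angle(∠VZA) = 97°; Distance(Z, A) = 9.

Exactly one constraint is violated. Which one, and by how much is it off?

Distance(Z, A) = 9 — off by 5.20.

J = (0.00, 0.00) ✓; JB at -149.5° ✓; |JB| = 23.80 ✓; ∠JBE = 101.9° ✓; |BE| = 24.00 ✓; ∠BEV = 59.20° ✓; |EV| = 27.40 ✓; ∠EVZ = 38.20° ✓; |VZ| = 13.30 ✓; ∠VZA = 97.00° ✓; |ZA| = 3.800 ✗.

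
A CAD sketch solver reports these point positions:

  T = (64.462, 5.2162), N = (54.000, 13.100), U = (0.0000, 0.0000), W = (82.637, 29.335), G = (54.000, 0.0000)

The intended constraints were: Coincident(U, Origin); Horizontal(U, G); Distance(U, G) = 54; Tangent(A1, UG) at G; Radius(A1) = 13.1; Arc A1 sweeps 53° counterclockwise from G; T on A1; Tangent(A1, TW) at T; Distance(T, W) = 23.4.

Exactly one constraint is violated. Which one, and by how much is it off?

Distance(T, W) = 23.4 — off by 6.80.

U = (0.00, 0.00) ✓; U.y = 0.00, G.y = 0.00 ✓; |UG| = 54.00 ✓; ∠(NG, GU) = 90.00° ✓; |NG| = 13.10 ✓; bearing(N→T) − bearing(N→G) = 53.00° ✓; |NT| = 13.10 ✓; ∠(NT, TW) = 90.00° ✓; |TW| = 30.20 ✗.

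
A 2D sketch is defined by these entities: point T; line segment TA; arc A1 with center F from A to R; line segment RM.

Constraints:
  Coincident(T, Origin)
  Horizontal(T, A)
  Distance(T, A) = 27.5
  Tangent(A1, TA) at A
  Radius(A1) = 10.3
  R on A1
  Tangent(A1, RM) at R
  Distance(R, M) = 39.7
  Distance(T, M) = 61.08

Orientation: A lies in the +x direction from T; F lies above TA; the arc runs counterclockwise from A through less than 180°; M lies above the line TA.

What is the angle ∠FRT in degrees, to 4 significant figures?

11.09°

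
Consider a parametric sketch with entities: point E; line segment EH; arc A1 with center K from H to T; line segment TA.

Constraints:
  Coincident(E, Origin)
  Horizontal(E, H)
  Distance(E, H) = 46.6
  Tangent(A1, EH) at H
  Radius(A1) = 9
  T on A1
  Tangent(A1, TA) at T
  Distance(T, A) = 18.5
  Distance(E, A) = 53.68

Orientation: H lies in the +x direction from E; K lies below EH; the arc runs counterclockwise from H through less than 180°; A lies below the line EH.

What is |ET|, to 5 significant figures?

40.112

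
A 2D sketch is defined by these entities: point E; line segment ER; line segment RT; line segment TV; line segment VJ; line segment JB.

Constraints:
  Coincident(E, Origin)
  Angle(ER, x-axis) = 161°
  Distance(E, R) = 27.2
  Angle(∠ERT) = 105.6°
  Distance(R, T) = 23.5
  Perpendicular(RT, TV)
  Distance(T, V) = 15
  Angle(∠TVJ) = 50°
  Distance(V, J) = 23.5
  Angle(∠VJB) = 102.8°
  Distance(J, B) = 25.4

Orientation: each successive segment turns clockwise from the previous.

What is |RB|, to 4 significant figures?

28.42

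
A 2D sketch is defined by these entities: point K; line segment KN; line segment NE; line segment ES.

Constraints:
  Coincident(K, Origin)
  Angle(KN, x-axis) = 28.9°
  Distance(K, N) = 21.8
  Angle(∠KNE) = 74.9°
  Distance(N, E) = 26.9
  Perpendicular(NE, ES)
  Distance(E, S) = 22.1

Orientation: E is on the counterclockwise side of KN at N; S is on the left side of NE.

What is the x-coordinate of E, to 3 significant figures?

0.399

K is at the origin; KN runs at 28.9° with length 21.8, so N = 21.8·(cos 28.9°, sin 28.9°) = (19.1, 10.5). ∠KNE = 74.9°, so NE runs at 28.9° + (180° − 74.9°) = 134° from the x-axis; with |NE| = 26.9, E = N + 26.9·(cos 134°, sin 134°) = (0.399, 29.9). So E.x = 0.399.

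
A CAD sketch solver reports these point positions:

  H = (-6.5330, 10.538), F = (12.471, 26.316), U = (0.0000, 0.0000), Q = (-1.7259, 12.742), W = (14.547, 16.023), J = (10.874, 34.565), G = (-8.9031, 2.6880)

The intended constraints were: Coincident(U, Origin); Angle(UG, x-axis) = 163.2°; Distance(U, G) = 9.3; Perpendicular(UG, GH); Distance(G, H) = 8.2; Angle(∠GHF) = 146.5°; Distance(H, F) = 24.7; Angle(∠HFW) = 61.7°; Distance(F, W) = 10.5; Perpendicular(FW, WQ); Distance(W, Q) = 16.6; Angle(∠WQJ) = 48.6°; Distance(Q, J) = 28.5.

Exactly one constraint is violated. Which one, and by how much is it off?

Distance(Q, J) = 28.5 — off by 3.30.

U = (0.00, 0.00) ✓; UG at 163.2° ✓; |UG| = 9.300 ✓; ∠(UG, GH) = 90.00° ✓; |GH| = 8.200 ✓; ∠GHF = 146.5° ✓; |HF| = 24.70 ✓; ∠HFW = 61.70° ✓; |FW| = 10.50 ✓; ∠(FW, WQ) = 90.00° ✓; |WQ| = 16.60 ✓; ∠WQJ = 48.60° ✓; |QJ| = 25.20 ✗.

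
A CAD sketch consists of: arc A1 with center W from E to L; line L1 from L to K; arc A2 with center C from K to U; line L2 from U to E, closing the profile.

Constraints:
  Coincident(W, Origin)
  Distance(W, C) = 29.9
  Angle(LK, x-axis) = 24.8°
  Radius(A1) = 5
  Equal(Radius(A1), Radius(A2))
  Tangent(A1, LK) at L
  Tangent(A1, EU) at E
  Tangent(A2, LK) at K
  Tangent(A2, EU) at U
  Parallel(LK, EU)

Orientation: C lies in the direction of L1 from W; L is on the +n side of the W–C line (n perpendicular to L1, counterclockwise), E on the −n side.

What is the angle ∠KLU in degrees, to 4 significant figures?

18.49°

The slot axis is L1's direction at 24.8°, so u = (cos 24.8°, sin 24.8°) = (0.9078, 0.4195) and n = (−sin 24.8°, cos 24.8°) = (-0.4195, 0.9078). W is at the origin and C lies 29.9 along u from W, so C = 29.9·u = (27.14, 12.54). Tangency of A1 to both parallel lines with radius 5.0 puts L and E at W ± 5.0·n: L = (-2.097, 4.539), E = (2.097, -4.539). Equal radii place K and U the same way about C: K = C + 5.0·n = (25.05, 17.08), U = C − 5.0·n = (29.24, 8.003). Then cos ∠KLU = LK·LU / (|LK||LU|), giving 18.49°.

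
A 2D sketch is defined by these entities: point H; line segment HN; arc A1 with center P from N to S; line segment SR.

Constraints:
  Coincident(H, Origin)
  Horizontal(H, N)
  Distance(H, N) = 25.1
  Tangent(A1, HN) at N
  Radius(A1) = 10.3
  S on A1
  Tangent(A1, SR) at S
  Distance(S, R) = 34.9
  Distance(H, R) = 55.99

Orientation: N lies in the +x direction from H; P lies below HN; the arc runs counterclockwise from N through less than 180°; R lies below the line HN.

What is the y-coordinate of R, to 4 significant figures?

-46.06

Checks: |PN| = 10.30 ✓; |PS| = 10.30 ✓; ∠(PS, SR) = 90.00° ✓; |SR| = 34.90 ✓; |HR| = 55.99 ✓.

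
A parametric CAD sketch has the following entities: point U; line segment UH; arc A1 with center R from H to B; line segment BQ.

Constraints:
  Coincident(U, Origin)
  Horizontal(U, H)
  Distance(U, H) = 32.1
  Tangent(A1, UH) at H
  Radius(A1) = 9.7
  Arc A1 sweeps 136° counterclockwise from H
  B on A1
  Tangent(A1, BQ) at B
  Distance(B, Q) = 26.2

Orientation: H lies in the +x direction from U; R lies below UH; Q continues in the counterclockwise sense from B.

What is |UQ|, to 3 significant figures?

56.3

U is at the origin; U and H share the same y with |UH| = 32.1 and H on the +x side, so H = (32.1, 0.00). Since A1 is tangent to UH there, RH ⟂ UH, so R = H + (0, -9.7) = (32.1, -9.70). On A1, H sits at bearing 90° from R; a 136° counterclockwise sweep puts B at bearing 226°, so B = R + 9.7·(cos 226°, sin 226°) = (25.4, -16.7). A1 meets BQ tangentially, so RB is at right angles to BQ, so BQ runs along (−sin 226°, cos 226°); with |BQ| = 26.2, Q = (44.2, -34.9). Then |UQ| = |Q − U| = 56.3.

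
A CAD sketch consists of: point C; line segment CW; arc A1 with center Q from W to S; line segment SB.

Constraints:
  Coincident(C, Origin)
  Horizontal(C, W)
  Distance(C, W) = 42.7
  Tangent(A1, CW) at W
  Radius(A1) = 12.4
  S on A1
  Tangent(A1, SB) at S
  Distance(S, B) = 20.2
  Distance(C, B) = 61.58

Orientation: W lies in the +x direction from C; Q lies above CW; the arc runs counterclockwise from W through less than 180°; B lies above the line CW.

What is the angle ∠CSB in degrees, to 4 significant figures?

93.86°

C is at the origin; C and W share the same y with |CW| = 42.7 and W on the +x side, so W = (42.70, 0.000). Tangency of A1 to CW means the radius QW is perpendicular to CW, so Q = W + (0, 12.4) = (42.70, 12.40). Since QS ⟂ SB (tangency), |QB| = √(12.4² + 20.2²) = 23.70 regardless of where S sits on A1. So B lies on both circle(C, 61.58) and circle(Q, 23.70); the above-CW intersection is B = (50.92, 34.63). S is the foot of the tangent from B: S = (54.86, 14.82).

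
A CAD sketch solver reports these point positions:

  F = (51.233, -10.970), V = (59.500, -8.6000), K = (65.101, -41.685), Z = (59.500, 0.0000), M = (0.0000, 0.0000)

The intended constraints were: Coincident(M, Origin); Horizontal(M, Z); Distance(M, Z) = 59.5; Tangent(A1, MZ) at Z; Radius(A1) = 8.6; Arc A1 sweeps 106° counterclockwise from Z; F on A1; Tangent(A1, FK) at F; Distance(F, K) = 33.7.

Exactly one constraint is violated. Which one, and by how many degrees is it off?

Tangent(A1, FK) at F — off by 8.30°.

M = (0.00, 0.00) ✓; M.y = 0.00, Z.y = 0.00 ✓; |MZ| = 59.50 ✓; ∠(VZ, ZM) = 90.00° ✓; |VZ| = 8.600 ✓; bearing(V→F) − bearing(V→Z) = 106.0° ✓; |VF| = 8.600 ✓; ∠(VF, FK) = 81.70° ✗; |FK| = 33.70 ✓.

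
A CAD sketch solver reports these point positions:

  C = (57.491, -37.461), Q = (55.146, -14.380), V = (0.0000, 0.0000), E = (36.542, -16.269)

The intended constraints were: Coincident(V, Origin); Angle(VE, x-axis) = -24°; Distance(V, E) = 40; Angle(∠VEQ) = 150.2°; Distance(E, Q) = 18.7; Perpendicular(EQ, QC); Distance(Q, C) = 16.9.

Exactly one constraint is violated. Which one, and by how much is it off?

Distance(Q, C) = 16.9 — off by 6.30.

V = (0.00, 0.00) ✓; VE at -24.00° ✓; |VE| = 40.00 ✓; ∠VEQ = 150.2° ✓; |EQ| = 18.70 ✓; ∠(EQ, QC) = 90.00° ✓; |QC| = 23.20 ✗.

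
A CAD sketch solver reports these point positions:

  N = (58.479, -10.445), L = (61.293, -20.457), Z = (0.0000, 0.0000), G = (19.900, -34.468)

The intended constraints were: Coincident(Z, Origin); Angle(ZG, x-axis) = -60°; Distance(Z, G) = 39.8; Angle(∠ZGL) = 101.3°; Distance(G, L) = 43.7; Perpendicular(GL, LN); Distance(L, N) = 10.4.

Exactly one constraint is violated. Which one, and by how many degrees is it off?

Perpendicular(GL, LN) — off by 3.00°.

Z = (0.00, 0.00) ✓; ZG at -60.00° ✓; |ZG| = 39.80 ✓; ∠ZGL = 101.3° ✓; |GL| = 43.70 ✓; ∠(GL, LN) = 87.00° ✗; |LN| = 10.40 ✓.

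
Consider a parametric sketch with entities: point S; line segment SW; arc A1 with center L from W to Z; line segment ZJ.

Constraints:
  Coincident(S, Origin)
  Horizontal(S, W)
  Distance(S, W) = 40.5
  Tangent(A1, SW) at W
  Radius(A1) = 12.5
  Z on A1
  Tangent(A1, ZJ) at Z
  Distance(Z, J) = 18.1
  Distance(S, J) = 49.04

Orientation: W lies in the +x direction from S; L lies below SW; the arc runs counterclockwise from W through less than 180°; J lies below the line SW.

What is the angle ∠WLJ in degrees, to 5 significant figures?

166.68°

S is at the origin; SW is horizontal with |SW| = 40.5 and W on the +x side, so W = (40.500, 0.0000). A1 meets SW tangentially, so LW is at right angles to SW, so L = W + (0, -12.5) = (40.500, -12.500). Since LZ ⟂ ZJ (tangency), |LJ| = √(12.5² + 18.1²) = 21.997 regardless of where Z sits on A1. So J lies on both circle(S, 49.04) and circle(L, 21.997); the below-SW intersection is J = (35.431, -33.905). Z is the foot of the tangent from J: Z = (28.854, -17.042).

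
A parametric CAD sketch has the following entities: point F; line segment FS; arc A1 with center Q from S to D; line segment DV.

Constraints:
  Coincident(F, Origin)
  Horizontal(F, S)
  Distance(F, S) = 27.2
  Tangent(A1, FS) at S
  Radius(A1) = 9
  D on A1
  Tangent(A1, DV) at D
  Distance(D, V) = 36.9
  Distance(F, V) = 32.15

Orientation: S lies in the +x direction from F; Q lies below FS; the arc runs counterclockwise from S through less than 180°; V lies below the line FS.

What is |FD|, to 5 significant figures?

20.480

F is at the origin; F and S share the same y with |FS| = 27.2 and S on the +x side, so S = (27.200, 0.0000). A1 meets FS tangentially, so QS is at right angles to FS, so Q = S + (0, -9) = (27.200, -9.0000). Since QD ⟂ DV (tangency), |QV| = √(9.0² + 36.9²) = 37.982 regardless of where D sits on A1. So V lies on both circle(F, 32.15) and circle(Q, 37.982); the below-FS intersection is V = (-3.0200, -32.008). D is the foot of the tangent from V: D = (20.207, -3.3350).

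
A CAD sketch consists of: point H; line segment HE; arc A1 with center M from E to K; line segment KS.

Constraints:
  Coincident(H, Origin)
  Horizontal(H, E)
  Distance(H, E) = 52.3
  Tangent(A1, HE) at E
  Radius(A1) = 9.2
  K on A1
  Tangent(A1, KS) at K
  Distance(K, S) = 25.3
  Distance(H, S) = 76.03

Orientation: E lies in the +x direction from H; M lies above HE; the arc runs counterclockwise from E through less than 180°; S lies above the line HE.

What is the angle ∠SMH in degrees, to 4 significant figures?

141.4°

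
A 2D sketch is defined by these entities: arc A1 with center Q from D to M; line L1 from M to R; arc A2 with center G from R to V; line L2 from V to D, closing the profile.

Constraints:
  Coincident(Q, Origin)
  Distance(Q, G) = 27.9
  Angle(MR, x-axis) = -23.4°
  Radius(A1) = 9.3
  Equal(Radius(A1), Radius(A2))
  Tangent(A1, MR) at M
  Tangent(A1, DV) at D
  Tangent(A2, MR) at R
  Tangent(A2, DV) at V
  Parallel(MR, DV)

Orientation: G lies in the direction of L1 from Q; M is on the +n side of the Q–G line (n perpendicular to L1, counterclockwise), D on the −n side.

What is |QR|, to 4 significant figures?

29.41

The slot axis is L1's direction at -23.4°, so u = (cos -23.4°, sin -23.4°) = (0.9178, -0.3971) and n = (−sin -23.4°, cos -23.4°) = (0.3971, 0.9178). Q is at the origin and G lies 27.9 along u from Q, so G = 27.9·u = (25.61, -11.08). Tangency of A1 to both parallel lines with radius 9.3 puts M and D at Q ± 9.3·n: M = (3.693, 8.535), D = (-3.693, -8.535). Equal radii place R and V the same way about G: R = G + 9.3·n = (29.30, -2.545), V = G − 9.3·n = (21.91, -19.62). Then |QR| = |R − Q| = 29.41.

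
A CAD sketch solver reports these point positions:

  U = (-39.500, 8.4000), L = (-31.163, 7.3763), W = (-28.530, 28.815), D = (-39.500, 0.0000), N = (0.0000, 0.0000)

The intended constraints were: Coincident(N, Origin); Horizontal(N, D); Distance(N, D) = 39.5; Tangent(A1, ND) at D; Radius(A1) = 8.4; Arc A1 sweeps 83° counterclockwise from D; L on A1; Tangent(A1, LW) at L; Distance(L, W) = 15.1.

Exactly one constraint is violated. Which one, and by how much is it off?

Distance(L, W) = 15.1 — off by 6.50.

N = (0.00, 0.00) ✓; N.y = 0.00, D.y = 0.00 ✓; |ND| = 39.50 ✓; ∠(UD, DN) = 90.00° ✓; |UD| = 8.400 ✓; bearing(U→L) − bearing(U→D) = 83.00° ✓; |UL| = 8.400 ✓; ∠(UL, LW) = 90.00° ✓; |LW| = 21.60 ✗.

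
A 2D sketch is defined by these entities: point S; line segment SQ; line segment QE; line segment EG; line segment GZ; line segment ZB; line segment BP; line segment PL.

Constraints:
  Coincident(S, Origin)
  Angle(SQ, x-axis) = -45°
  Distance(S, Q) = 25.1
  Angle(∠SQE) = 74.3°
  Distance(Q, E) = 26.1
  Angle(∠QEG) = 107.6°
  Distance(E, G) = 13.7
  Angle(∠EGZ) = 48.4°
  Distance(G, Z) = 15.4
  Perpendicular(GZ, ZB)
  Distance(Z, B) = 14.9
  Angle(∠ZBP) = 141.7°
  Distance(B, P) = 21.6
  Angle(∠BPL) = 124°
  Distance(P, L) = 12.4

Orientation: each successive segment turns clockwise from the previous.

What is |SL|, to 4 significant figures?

57.48

S is at the origin; SQ runs at -45.0° with length 25.1, so Q = (17.75, -17.75). ∠SQE = 74.3° gives QE at -150.7° from the x-axis; with |QE| = 26.1, E = (-5.013, -30.52). ∠QEG = 107.6° gives EG at 136.9° from the x-axis; with |EG| = 13.7, G = (-15.02, -21.16). ∠EGZ = 48.4° gives GZ at 5.300° from the x-axis; with |GZ| = 15.4, Z = (0.3183, -19.74). GZ ⟂ ZB, so ZB runs at -84.70°; with |ZB| = 14.9, B = (1.695, -34.57). ∠ZBP = 141.7° gives BP at -123.0° from the x-axis; with |BP| = 21.6, P = (-10.07, -52.69). ∠BPL = 124.0° gives PL at -179.0° from the x-axis; with |PL| = 12.4, L = (-22.47, -52.91). Then |SL| = |L − S| = 57.48.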